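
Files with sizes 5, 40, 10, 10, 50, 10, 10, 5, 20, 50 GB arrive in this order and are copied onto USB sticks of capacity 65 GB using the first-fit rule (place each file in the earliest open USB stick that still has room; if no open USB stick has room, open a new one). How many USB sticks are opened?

  5 → USB stick 1 (new)  [load 5/65]
  40 → USB stick 1  [load 45/65]
  10 → USB stick 1  [load 55/65]
  10 → USB stick 1  [load 65/65]
  50 → USB stick 2 (new)  [load 50/65]
  10 → USB stick 2  [load 60/65]
  10 → USB stick 3 (new)  [load 10/65]
  5 → USB stick 2  [load 65/65]
  20 → USB stick 3  [load 30/65]
  50 → USB stick 4 (new)  [load 50/65]
4 USB sticks opened.

4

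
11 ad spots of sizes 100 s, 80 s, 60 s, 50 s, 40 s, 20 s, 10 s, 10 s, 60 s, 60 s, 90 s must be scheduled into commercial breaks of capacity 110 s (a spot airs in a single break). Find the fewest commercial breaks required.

6

Total = 100 + 90 + 80 + 60 + 60 + 60 + 50 + 40 + 20 + 10 + 10 = 580 s.
Lower bound: ⌈580/110⌉ = 6 commercial breaks.
A packing using 6 commercial breaks:
  break 1: 100 + 10 = 110
  break 2: 90 + 20 = 110
  break 3: 80 + 10 = 90
  break 4: 60 + 50 = 110
  break 5: 60 + 40 = 100
  break 6: 60 = 60
This matches the lower bound, so 6 is optimal.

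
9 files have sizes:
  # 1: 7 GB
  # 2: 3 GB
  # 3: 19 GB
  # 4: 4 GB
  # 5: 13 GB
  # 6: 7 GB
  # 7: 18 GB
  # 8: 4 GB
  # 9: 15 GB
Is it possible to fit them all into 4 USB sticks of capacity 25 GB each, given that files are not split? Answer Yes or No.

A valid assignment using 4 USB sticks:
  USB stick 1: 19 + 4 = 23
  USB stick 2: 18 + 7 = 25
  USB stick 3: 15 + 7 + 3 = 25
  USB stick 4: 13 + 4 = 17
Every load is within 25 GB, so 4 USB sticks suffice.

Yes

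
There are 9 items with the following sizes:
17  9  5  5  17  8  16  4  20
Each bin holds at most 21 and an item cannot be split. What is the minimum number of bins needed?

6

Total = 20 + 17 + 17 + 16 + 9 + 8 + 5 + 5 + 4 = 101.
Lower bound: ⌈101/21⌉ = 5 bins.
A packing using 6 bins:
  bin 1: 20 = 20
  bin 2: 17 + 4 = 21
  bin 3: 17 = 17
  bin 4: 16 + 5 = 21
  bin 5: 9 + 8 = 17
  bin 6: 5 = 5
No arrangement into 5 bins stays within capacity, so 6 is optimal.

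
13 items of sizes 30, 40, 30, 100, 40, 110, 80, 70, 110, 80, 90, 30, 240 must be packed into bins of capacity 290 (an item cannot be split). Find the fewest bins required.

Total = 240 + 110 + 110 + 100 + 90 + 80 + 80 + 70 + 40 + 40 + 30 + 30 + 30 = 1050.
Lower bound: ⌈1050/290⌉ = 4 bins.
A packing using 4 bins:
  bin 1: 240 + 40 = 280
  bin 2: 110 + 110 + 70 = 290
  bin 3: 100 + 90 + 80 = 270
  bin 4: 80 + 40 + 30 + 30 + 30 = 210
This matches the lower bound, so 4 is optimal.

4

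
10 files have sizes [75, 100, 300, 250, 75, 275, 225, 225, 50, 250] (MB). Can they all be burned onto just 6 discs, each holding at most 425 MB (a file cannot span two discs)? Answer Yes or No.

Yes

A valid assignment using 6 discs:
  disc 1: 300 + 100 = 400
  disc 2: 275 + 75 + 75 = 425
  disc 3: 250 + 50 = 300
  disc 4: 250 = 250
  disc 5: 225 = 225
  disc 6: 225 = 225
Every load is within 425 MB, so 6 discs suffice.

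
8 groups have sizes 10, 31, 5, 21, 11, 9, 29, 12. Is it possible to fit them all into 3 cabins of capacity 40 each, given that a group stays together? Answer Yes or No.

Total = 128; ⌈128/40⌉ = 4.
At least 4 cabins are required, but only 3 are allowed.

No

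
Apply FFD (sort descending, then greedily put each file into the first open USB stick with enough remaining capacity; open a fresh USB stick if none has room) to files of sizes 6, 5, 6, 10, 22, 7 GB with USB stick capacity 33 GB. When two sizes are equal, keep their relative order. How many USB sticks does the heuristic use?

2

Sorted descending: 22, 10, 7, 6, 6, 5.
  22 → USB stick 1 (new)  [load 22/33]
  10 → USB stick 1  [load 32/33]
  7 → USB stick 2 (new)  [load 7/33]
  6 → USB stick 2  [load 13/33]
  6 → USB stick 2  [load 19/33]
  5 → USB stick 2  [load 24/33]
2 USB sticks opened.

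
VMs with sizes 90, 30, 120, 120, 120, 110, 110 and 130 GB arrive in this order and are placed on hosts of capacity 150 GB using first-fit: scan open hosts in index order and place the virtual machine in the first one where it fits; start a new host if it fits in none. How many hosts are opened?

  90 → host 1 (new)  [load 90/150]
  30 → host 1  [load 120/150]
  120 → host 2 (new)  [load 120/150]
  120 → host 3 (new)  [load 120/150]
  120 → host 4 (new)  [load 120/150]
  110 → host 5 (new)  [load 110/150]
  110 → host 6 (new)  [load 110/150]
  130 → host 7 (new)  [load 130/150]
7 hosts opened.

7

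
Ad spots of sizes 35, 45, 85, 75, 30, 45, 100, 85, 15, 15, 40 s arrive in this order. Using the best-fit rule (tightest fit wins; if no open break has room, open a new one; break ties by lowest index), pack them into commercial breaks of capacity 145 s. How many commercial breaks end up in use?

5

  35 → break 1 (new)  [load 35/145]
  45 → break 1  [load 80/145]
  85 → break 2 (new)  [load 85/145]
  75 → break 3 (new)  [load 75/145]
  30 → break 2  [load 115/145]
  45 → break 1  [load 125/145]
  100 → break 4 (new)  [load 100/145]
  85 → break 5 (new)  [load 85/145]
  15 → break 1  [load 140/145]
  15 → break 2  [load 130/145]
  40 → break 4  [load 140/145]
5 commercial breaks opened.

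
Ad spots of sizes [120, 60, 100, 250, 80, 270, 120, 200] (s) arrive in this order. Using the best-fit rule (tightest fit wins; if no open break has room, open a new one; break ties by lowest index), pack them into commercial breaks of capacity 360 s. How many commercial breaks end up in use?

  120 → break 1 (new)  [load 120/360]
  60 → break 1  [load 180/360]
  100 → break 1  [load 280/360]
  250 → break 2 (new)  [load 250/360]
  80 → break 1  [load 360/360]
  270 → break 3 (new)  [load 270/360]
  120 → break 4 (new)  [load 120/360]
  200 → break 4  [load 320/360]
4 commercial breaks opened.

4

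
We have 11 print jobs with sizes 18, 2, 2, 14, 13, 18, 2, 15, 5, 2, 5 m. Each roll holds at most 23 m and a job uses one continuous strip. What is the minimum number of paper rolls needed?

Total = 18 + 18 + 15 + 14 + 13 + 5 + 5 + 2 + 2 + 2 + 2 = 96 m.
Lower bound: ⌈96/23⌉ = 5 paper rolls.
A packing using 5 paper rolls:
  roll 1: 18 + 5 = 23
  roll 2: 18 + 5 = 23
  roll 3: 15 + 2 + 2 + 2 + 2 = 23
  roll 4: 14 = 14
  roll 5: 13 = 13
This matches the lower bound, so 5 is optimal.

5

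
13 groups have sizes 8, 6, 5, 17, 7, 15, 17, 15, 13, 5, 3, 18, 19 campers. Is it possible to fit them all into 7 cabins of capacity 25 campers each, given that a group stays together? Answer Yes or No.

Yes

A valid assignment using 7 cabins:
  cabin 1: 19 + 6 = 25
  cabin 2: 18 + 7 = 25
  cabin 3: 17 + 8 = 25
  cabin 4: 17 + 5 + 3 = 25
  cabin 5: 15 + 5 = 20
  cabin 6: 15 = 15
  cabin 7: 13 = 13
Every load is within 25 campers, so 7 cabins suffice.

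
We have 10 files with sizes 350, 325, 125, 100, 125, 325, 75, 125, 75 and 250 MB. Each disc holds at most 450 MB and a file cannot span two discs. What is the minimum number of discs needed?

Total = 350 + 325 + 325 + 250 + 125 + 125 + 125 + 100 + 75 + 75 = 1875 MB.
Lower bound: ⌈1875/450⌉ = 5 discs.
A packing using 5 discs:
  disc 1: 350 + 100 = 450
  disc 2: 325 + 125 = 450
  disc 3: 325 + 125 = 450
  disc 4: 250 + 125 + 75 = 450
  disc 5: 75 = 75
This matches the lower bound, so 5 is optimal.

5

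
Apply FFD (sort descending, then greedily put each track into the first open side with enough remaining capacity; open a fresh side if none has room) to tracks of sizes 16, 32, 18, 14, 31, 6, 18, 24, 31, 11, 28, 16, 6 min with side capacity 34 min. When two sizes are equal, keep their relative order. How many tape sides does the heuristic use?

8

Sorted descending: 32, 31, 31, 28, 24, 18, 18, 16, 16, 14, 11, 6, 6.
  32 → side 1 (new)  [load 32/34]
  31 → side 2 (new)  [load 31/34]
  31 → side 3 (new)  [load 31/34]
  28 → side 4 (new)  [load 28/34]
  24 → side 5 (new)  [load 24/34]
  18 → side 6 (new)  [load 18/34]
  18 → side 7 (new)  [load 18/34]
  16 → side 6  [load 34/34]
  16 → side 7  [load 34/34]
  14 → side 8 (new)  [load 14/34]
  11 → side 8  [load 25/34]
  6 → side 4  [load 34/34]
  6 → side 5  [load 30/34]
8 tape sides opened.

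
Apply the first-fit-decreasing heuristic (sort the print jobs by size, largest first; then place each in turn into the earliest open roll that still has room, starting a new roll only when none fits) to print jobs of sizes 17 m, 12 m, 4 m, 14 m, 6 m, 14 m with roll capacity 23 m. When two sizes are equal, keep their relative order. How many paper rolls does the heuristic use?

4

Sorted descending: 17, 14, 14, 12, 6, 4.
  17 → roll 1 (new)  [load 17/23]
  14 → roll 2 (new)  [load 14/23]
  14 → roll 3 (new)  [load 14/23]
  12 → roll 4 (new)  [load 12/23]
  6 → roll 1  [load 23/23]
  4 → roll 2  [load 18/23]
4 paper rolls opened.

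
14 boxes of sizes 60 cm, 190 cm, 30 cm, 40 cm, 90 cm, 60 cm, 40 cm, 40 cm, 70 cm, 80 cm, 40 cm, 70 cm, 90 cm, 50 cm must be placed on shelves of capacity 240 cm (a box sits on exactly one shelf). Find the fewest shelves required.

Total = 190 + 90 + 90 + 80 + 70 + 70 + 60 + 60 + 50 + 40 + 40 + 40 + 40 + 30 = 950 cm.
Lower bound: ⌈950/240⌉ = 4 shelves.
A packing using 4 shelves:
  shelf 1: 190 + 50 = 240
  shelf 2: 90 + 90 + 60 = 240
  shelf 3: 80 + 70 + 60 + 30 = 240
  shelf 4: 70 + 40 + 40 + 40 + 40 = 230
This matches the lower bound, so 4 is optimal.

4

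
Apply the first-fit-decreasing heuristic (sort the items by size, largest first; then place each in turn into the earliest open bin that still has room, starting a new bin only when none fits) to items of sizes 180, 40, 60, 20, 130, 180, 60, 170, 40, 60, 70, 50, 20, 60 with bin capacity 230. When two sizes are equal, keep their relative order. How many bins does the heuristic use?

Sorted descending: 180, 180, 170, 130, 70, 60, 60, 60, 60, 50, 40, 40, 20, 20.
  180 → bin 1 (new)  [load 180/230]
  180 → bin 2 (new)  [load 180/230]
  170 → bin 3 (new)  [load 170/230]
  130 → bin 4 (new)  [load 130/230]
  70 → bin 4  [load 200/230]
  60 → bin 3  [load 230/230]
  60 → bin 5 (new)  [load 60/230]
  60 → bin 5  [load 120/230]
  60 → bin 5  [load 180/230]
  50 → bin 1  [load 230/230]
  40 → bin 2  [load 220/230]
  40 → bin 5  [load 220/230]
  20 → bin 4  [load 220/230]
  20 → bin 6 (new)  [load 20/230]
6 bins opened.

6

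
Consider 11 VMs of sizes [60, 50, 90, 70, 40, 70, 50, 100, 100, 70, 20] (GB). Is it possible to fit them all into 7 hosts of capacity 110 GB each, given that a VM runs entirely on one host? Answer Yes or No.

Total = 720 GB; ⌈720/110⌉ = 7.
The bound of 7 does not rule out 7, but exhaustive search shows no assignment into 7 hosts of capacity 110 GB exists — the minimum is 8.

No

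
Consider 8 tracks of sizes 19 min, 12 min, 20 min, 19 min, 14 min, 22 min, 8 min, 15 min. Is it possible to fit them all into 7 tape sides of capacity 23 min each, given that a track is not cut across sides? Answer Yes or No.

A valid assignment using 7 tape sides:
  side 1: 22 = 22
  side 2: 20 = 20
  side 3: 19 = 19
  side 4: 19 = 19
  side 5: 15 + 8 = 23
  side 6: 14 = 14
  side 7: 12 = 12
Every load is within 23 min, so 7 tape sides suffice.

Yes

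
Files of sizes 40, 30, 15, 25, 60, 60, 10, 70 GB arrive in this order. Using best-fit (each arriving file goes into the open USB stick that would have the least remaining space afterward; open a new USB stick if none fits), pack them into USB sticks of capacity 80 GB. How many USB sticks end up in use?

  40 → USB stick 1 (new)  [load 40/80]
  30 → USB stick 1  [load 70/80]
  15 → USB stick 2 (new)  [load 15/80]
  25 → USB stick 2  [load 40/80]
  60 → USB stick 3 (new)  [load 60/80]
  60 → USB stick 4 (new)  [load 60/80]
  10 → USB stick 1  [load 80/80]
  70 → USB stick 5 (new)  [load 70/80]
5 USB sticks opened.

5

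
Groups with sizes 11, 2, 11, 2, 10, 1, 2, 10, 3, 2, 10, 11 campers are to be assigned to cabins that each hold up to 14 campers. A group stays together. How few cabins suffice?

6

Total = 11 + 11 + 11 + 10 + 10 + 10 + 3 + 2 + 2 + 2 + 2 + 1 = 75 campers.
Lower bound: ⌈75/14⌉ = 6 cabins.
A packing using 6 cabins:
  cabin 1: 11 + 3 = 14
  cabin 2: 11 + 2 + 1 = 14
  cabin 3: 11 + 2 = 13
  cabin 4: 10 + 2 + 2 = 14
  cabin 5: 10 = 10
  cabin 6: 10 = 10
This matches the lower bound, so 6 is optimal.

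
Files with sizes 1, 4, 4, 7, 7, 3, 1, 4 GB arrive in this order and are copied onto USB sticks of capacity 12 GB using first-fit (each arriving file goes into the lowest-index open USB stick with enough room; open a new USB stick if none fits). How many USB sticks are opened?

3

  1 → USB stick 1 (new)  [load 1/12]
  4 → USB stick 1  [load 5/12]
  4 → USB stick 1  [load 9/12]
  7 → USB stick 2 (new)  [load 7/12]
  7 → USB stick 3 (new)  [load 7/12]
  3 → USB stick 1  [load 12/12]
  1 → USB stick 2  [load 8/12]
  4 → USB stick 2  [load 12/12]
3 USB sticks opened.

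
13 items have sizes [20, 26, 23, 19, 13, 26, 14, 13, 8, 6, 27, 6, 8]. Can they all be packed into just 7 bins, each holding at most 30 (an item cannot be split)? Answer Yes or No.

No

Total = 209; ⌈209/30⌉ = 7.
The bound of 7 does not rule out 7, but exhaustive search shows no assignment into 7 bins of capacity 30 exists — the minimum is 8.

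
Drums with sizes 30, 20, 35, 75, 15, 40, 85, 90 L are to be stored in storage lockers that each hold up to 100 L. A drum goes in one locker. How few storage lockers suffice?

Total = 90 + 85 + 75 + 40 + 35 + 30 + 20 + 15 = 390 L.
Lower bound: ⌈390/100⌉ = 4 storage lockers.
A packing using 5 storage lockers:
  locker 1: 90 = 90
  locker 2: 85 + 15 = 100
  locker 3: 75 + 20 = 95
  locker 4: 40 + 35 = 75
  locker 5: 30 = 30
No arrangement into 4 storage lockers stays within capacity, so 5 is optimal.

5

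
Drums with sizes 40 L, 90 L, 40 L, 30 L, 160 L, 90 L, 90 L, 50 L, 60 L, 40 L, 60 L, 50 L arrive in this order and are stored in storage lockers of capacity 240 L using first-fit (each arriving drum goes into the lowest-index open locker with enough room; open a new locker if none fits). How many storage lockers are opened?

  40 → locker 1 (new)  [load 40/240]
  90 → locker 1  [load 130/240]
  40 → locker 1  [load 170/240]
  30 → locker 1  [load 200/240]
  160 → locker 2 (new)  [load 160/240]
  90 → locker 3 (new)  [load 90/240]
  90 → locker 3  [load 180/240]
  50 → locker 2  [load 210/240]
  60 → locker 3  [load 240/240]
  40 → locker 1  [load 240/240]
  60 → locker 4 (new)  [load 60/240]
  50 → locker 4  [load 110/240]
4 storage lockers opened.

4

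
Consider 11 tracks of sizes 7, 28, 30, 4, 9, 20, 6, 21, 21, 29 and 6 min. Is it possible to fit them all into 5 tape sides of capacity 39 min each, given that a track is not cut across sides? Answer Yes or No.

Total = 181 min; ⌈181/39⌉ = 5.
6 tracks each exceed half the capacity and cannot share a side, forcing at least 6 tape sides.
At least 6 tape sides are required, but only 5 are allowed.

No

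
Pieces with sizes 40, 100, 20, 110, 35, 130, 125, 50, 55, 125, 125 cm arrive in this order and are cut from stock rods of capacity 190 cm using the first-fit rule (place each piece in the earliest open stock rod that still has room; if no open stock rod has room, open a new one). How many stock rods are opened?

  40 → stock rod 1 (new)  [load 40/190]
  100 → stock rod 1  [load 140/190]
  20 → stock rod 1  [load 160/190]
  110 → stock rod 2 (new)  [load 110/190]
  35 → stock rod 2  [load 145/190]
  130 → stock rod 3 (new)  [load 130/190]
  125 → stock rod 4 (new)  [load 125/190]
  50 → stock rod 3  [load 180/190]
  55 → stock rod 4  [load 180/190]
  125 → stock rod 5 (new)  [load 125/190]
  125 → stock rod 6 (new)  [load 125/190]
6 stock rods opened.

6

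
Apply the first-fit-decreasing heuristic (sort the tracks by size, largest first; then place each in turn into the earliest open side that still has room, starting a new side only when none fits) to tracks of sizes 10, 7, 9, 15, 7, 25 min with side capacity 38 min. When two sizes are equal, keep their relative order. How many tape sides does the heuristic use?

Sorted descending: 25, 15, 10, 9, 7, 7.
  25 → side 1 (new)  [load 25/38]
  15 → side 2 (new)  [load 15/38]
  10 → side 1  [load 35/38]
  9 → side 2  [load 24/38]
  7 → side 2  [load 31/38]
  7 → side 2  [load 38/38]
2 tape sides opened.

2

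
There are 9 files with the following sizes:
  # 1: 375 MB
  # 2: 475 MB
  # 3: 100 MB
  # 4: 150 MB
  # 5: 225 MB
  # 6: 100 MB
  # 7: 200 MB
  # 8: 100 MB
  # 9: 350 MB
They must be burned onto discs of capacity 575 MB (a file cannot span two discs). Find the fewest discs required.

4

Total = 475 + 375 + 350 + 225 + 200 + 150 + 100 + 100 + 100 = 2075 MB.
Lower bound: ⌈2075/575⌉ = 4 discs.
A packing using 4 discs:
  disc 1: 475 + 100 = 575
  disc 2: 375 + 200 = 575
  disc 3: 350 + 225 = 575
  disc 4: 150 + 100 + 100 = 350
This matches the lower bound, so 4 is optimal.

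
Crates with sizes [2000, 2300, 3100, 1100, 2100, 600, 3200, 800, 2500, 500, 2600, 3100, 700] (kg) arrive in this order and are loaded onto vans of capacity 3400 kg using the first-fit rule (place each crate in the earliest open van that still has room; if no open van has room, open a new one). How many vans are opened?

8

  2000 → van 1 (new)  [load 2000/3400]
  2300 → van 2 (new)  [load 2300/3400]
  3100 → van 3 (new)  [load 3100/3400]
  1100 → van 1  [load 3100/3400]
  2100 → van 4 (new)  [load 2100/3400]
  600 → van 2  [load 2900/3400]
  3200 → van 5 (new)  [load 3200/3400]
  800 → van 4  [load 2900/3400]
  2500 → van 6 (new)  [load 2500/3400]
  500 → van 2  [load 3400/3400]
  2600 → van 7 (new)  [load 2600/3400]
  3100 → van 8 (new)  [load 3100/3400]
  700 → van 6  [load 3200/3400]
8 vans opened.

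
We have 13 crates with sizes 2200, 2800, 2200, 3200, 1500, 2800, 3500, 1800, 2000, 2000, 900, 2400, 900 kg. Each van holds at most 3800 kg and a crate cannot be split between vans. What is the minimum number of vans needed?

9

Total = 3500 + 3200 + 2800 + 2800 + 2400 + 2200 + 2200 + 2000 + 2000 + 1800 + 1500 + 900 + 900 = 28200 kg.
Lower bound: ⌈28200/3800⌉ = 8 vans.
Also, 9 crates each exceed 1900 kg, and no two of those can share a van, so at least 9 vans are needed.
A packing using 9 vans:
  van 1: 3500 = 3500
  van 2: 3200 = 3200
  van 3: 2800 + 900 = 3700
  van 4: 2800 + 900 = 3700
  van 5: 2400 = 2400
  van 6: 2200 + 1500 = 3700
  van 7: 2200 = 2200
  van 8: 2000 + 1800 = 3800
  van 9: 2000 = 2000
This matches the lower bound, so 9 is optimal.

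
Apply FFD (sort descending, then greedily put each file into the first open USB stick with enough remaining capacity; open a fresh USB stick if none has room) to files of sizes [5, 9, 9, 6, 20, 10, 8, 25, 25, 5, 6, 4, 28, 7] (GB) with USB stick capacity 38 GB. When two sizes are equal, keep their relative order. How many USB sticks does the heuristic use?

Sorted descending: 28, 25, 25, 20, 10, 9, 9, 8, 7, 6, 6, 5, 5, 4.
  28 → USB stick 1 (new)  [load 28/38]
  25 → USB stick 2 (new)  [load 25/38]
  25 → USB stick 3 (new)  [load 25/38]
  20 → USB stick 4 (new)  [load 20/38]
  10 → USB stick 1  [load 38/38]
  9 → USB stick 2  [load 34/38]
  9 → USB stick 3  [load 34/38]
  8 → USB stick 4  [load 28/38]
  7 → USB stick 4  [load 35/38]
  6 → USB stick 5 (new)  [load 6/38]
  6 → USB stick 5  [load 12/38]
  5 → USB stick 5  [load 17/38]
  5 → USB stick 5  [load 22/38]
  4 → USB stick 2  [load 38/38]
5 USB sticks opened.

5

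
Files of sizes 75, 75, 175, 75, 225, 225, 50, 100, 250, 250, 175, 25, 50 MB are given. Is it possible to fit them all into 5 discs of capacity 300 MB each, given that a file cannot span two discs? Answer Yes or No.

No

Total = 1750 MB; ⌈1750/300⌉ = 6.
At least 6 discs are required, but only 5 are allowed.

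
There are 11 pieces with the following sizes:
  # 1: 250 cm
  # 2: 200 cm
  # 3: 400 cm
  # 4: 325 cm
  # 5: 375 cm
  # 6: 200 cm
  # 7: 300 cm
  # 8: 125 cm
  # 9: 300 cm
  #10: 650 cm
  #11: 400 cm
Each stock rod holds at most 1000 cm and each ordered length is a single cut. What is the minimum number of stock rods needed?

4

Total = 650 + 400 + 400 + 375 + 325 + 300 + 300 + 250 + 200 + 200 + 125 = 3525 cm.
Lower bound: ⌈3525/1000⌉ = 4 stock rods.
A packing using 4 stock rods:
  stock rod 1: 650 + 325 = 975
  stock rod 2: 400 + 400 + 200 = 1000
  stock rod 3: 375 + 300 + 300 = 975
  stock rod 4: 250 + 200 + 125 = 575
This matches the lower bound, so 4 is optimal.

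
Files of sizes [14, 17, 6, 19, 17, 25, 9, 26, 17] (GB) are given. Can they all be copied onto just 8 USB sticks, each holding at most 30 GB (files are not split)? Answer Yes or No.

Yes

A valid assignment using 7 USB sticks:
  USB stick 1: 26 = 26
  USB stick 2: 25 = 25
  USB stick 3: 19 + 9 = 28
  USB stick 4: 17 + 6 = 23
  USB stick 5: 17 = 17
  USB stick 6: 17 = 17
  USB stick 7: 14 = 14
That uses only 7 ≤ 8, so 8 USB sticks are enough.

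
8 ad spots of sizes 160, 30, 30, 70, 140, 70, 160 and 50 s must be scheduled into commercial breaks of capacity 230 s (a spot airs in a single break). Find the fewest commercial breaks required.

4

Total = 160 + 160 + 140 + 70 + 70 + 50 + 30 + 30 = 710 s.
Lower bound: ⌈710/230⌉ = 4 commercial breaks.
A packing using 4 commercial breaks:
  break 1: 160 + 70 = 230
  break 2: 160 + 70 = 230
  break 3: 140 + 50 + 30 = 220
  break 4: 30 = 30
This matches the lower bound, so 4 is optimal.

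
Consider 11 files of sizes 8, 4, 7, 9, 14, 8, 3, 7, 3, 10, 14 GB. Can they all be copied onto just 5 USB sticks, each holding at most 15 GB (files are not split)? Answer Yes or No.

No

Total = 87 GB; ⌈87/15⌉ = 6.
At least 6 USB sticks are required, but only 5 are allowed.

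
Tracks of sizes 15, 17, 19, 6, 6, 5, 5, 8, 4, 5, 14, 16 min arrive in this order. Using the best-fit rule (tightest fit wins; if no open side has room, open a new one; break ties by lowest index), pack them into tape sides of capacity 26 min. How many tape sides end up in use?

  15 → side 1 (new)  [load 15/26]
  17 → side 2 (new)  [load 17/26]
  19 → side 3 (new)  [load 19/26]
  6 → side 3  [load 25/26]
  6 → side 2  [load 23/26]
  5 → side 1  [load 20/26]
  5 → side 1  [load 25/26]
  8 → side 4 (new)  [load 8/26]
  4 → side 4  [load 12/26]
  5 → side 4  [load 17/26]
  14 → side 5 (new)  [load 14/26]
  16 → side 6 (new)  [load 16/26]
6 tape sides opened.

6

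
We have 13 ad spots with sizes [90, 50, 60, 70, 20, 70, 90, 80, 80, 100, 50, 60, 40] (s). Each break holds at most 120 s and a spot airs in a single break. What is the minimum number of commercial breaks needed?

Total = 100 + 90 + 90 + 80 + 80 + 70 + 70 + 60 + 60 + 50 + 50 + 40 + 20 = 860 s.
Lower bound: ⌈860/120⌉ = 8 commercial breaks.
A packing using 8 commercial breaks:
  break 1: 100 + 20 = 120
  break 2: 90 = 90
  break 3: 90 = 90
  break 4: 80 + 40 = 120
  break 5: 80 = 80
  break 6: 70 + 50 = 120
  break 7: 70 + 50 = 120
  break 8: 60 + 60 = 120
This matches the lower bound, so 8 is optimal.

8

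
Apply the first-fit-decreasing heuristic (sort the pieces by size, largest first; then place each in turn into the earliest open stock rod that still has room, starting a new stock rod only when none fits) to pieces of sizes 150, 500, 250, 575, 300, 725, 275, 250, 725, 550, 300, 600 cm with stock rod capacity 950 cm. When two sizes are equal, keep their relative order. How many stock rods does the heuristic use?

Sorted descending: 725, 725, 600, 575, 550, 500, 300, 300, 275, 250, 250, 150.
  725 → stock rod 1 (new)  [load 725/950]
  725 → stock rod 2 (new)  [load 725/950]
  600 → stock rod 3 (new)  [load 600/950]
  575 → stock rod 4 (new)  [load 575/950]
  550 → stock rod 5 (new)  [load 550/950]
  500 → stock rod 6 (new)  [load 500/950]
  300 → stock rod 3  [load 900/950]
  300 → stock rod 4  [load 875/950]
  275 → stock rod 5  [load 825/950]
  250 → stock rod 6  [load 750/950]
  250 → stock rod 7 (new)  [load 250/950]
  150 → stock rod 1  [load 875/950]
7 stock rods opened.

7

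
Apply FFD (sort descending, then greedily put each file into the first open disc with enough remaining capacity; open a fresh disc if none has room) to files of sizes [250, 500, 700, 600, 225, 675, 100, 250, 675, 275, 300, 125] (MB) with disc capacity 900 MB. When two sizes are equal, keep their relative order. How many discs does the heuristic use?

Sorted descending: 700, 675, 675, 600, 500, 300, 275, 250, 250, 225, 125, 100.
  700 → disc 1 (new)  [load 700/900]
  675 → disc 2 (new)  [load 675/900]
  675 → disc 3 (new)  [load 675/900]
  600 → disc 4 (new)  [load 600/900]
  500 → disc 5 (new)  [load 500/900]
  300 → disc 4  [load 900/900]
  275 → disc 5  [load 775/900]
  250 → disc 6 (new)  [load 250/900]
  250 → disc 6  [load 500/900]
  225 → disc 2  [load 900/900]
  125 → disc 1  [load 825/900]
  100 → disc 3  [load 775/900]
6 discs opened.

6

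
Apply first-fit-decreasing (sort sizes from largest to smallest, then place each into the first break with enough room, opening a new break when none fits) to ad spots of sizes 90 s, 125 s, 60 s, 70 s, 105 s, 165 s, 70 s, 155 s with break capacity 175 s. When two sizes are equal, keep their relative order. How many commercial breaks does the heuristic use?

6

Sorted descending: 165, 155, 125, 105, 90, 70, 70, 60.
  165 → break 1 (new)  [load 165/175]
  155 → break 2 (new)  [load 155/175]
  125 → break 3 (new)  [load 125/175]
  105 → break 4 (new)  [load 105/175]
  90 → break 5 (new)  [load 90/175]
  70 → break 4  [load 175/175]
  70 → break 5  [load 160/175]
  60 → break 6 (new)  [load 60/175]
6 commercial breaks opened.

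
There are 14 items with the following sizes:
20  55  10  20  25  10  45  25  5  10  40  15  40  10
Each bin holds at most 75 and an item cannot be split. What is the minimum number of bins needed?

5

Total = 55 + 45 + 40 + 40 + 25 + 25 + 20 + 20 + 15 + 10 + 10 + 10 + 10 + 5 = 330.
Lower bound: ⌈330/75⌉ = 5 bins.
A packing using 5 bins:
  bin 1: 55 + 20 = 75
  bin 2: 45 + 25 + 5 = 75
  bin 3: 40 + 25 + 10 = 75
  bin 4: 40 + 20 + 15 = 75
  bin 5: 10 + 10 + 10 = 30
This matches the lower bound, so 5 is optimal.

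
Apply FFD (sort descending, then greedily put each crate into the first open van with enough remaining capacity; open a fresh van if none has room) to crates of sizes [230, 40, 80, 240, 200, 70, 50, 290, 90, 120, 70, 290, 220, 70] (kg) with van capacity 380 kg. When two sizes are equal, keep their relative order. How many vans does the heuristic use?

Sorted descending: 290, 290, 240, 230, 220, 200, 120, 90, 80, 70, 70, 70, 50, 40.
  290 → van 1 (new)  [load 290/380]
  290 → van 2 (new)  [load 290/380]
  240 → van 3 (new)  [load 240/380]
  230 → van 4 (new)  [load 230/380]
  220 → van 5 (new)  [load 220/380]
  200 → van 6 (new)  [load 200/380]
  120 → van 3  [load 360/380]
  90 → van 1  [load 380/380]
  80 → van 2  [load 370/380]
  70 → van 4  [load 300/380]
  70 → van 4  [load 370/380]
  70 → van 5  [load 290/380]
  50 → van 5  [load 340/380]
  40 → van 5  [load 380/380]
6 vans opened.

6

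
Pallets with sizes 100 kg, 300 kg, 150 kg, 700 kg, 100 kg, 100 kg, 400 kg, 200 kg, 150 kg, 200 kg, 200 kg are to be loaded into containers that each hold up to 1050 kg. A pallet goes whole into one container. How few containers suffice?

Total = 700 + 400 + 300 + 200 + 200 + 200 + 150 + 150 + 100 + 100 + 100 = 2600 kg.
Lower bound: ⌈2600/1050⌉ = 3 containers.
A packing using 3 containers:
  container 1: 700 + 300 = 1000
  container 2: 400 + 200 + 200 + 200 = 1000
  container 3: 150 + 150 + 100 + 100 + 100 = 600
This matches the lower bound, so 3 is optimal.

3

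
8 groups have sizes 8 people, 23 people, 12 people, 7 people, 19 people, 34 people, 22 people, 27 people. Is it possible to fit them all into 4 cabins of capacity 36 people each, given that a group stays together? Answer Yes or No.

Total = 152 people; ⌈152/36⌉ = 5.
At least 5 cabins are required, but only 4 are allowed.

No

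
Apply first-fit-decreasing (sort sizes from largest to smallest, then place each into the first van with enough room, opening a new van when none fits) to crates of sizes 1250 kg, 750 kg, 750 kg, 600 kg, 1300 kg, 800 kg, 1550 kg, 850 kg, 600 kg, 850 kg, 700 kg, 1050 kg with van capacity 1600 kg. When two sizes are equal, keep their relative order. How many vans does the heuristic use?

8

Sorted descending: 1550, 1300, 1250, 1050, 850, 850, 800, 750, 750, 700, 600, 600.
  1550 → van 1 (new)  [load 1550/1600]
  1300 → van 2 (new)  [load 1300/1600]
  1250 → van 3 (new)  [load 1250/1600]
  1050 → van 4 (new)  [load 1050/1600]
  850 → van 5 (new)  [load 850/1600]
  850 → van 6 (new)  [load 850/1600]
  800 → van 7 (new)  [load 800/1600]
  750 → van 5  [load 1600/1600]
  750 → van 6  [load 1600/1600]
  700 → van 7  [load 1500/1600]
  600 → van 8 (new)  [load 600/1600]
  600 → van 8  [load 1200/1600]
8 vans opened.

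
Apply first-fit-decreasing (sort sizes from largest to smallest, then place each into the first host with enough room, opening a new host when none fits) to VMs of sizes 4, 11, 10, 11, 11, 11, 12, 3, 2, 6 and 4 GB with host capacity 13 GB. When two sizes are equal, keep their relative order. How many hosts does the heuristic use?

8

Sorted descending: 12, 11, 11, 11, 11, 10, 6, 4, 4, 3, 2.
  12 → host 1 (new)  [load 12/13]
  11 → host 2 (new)  [load 11/13]
  11 → host 3 (new)  [load 11/13]
  11 → host 4 (new)  [load 11/13]
  11 → host 5 (new)  [load 11/13]
  10 → host 6 (new)  [load 10/13]
  6 → host 7 (new)  [load 6/13]
  4 → host 7  [load 10/13]
  4 → host 8 (new)  [load 4/13]
  3 → host 6  [load 13/13]
  2 → host 2  [load 13/13]
8 hosts opened.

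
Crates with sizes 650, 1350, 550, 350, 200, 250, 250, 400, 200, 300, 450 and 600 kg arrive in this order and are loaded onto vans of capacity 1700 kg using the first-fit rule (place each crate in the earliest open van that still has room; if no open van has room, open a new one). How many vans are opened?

4

  650 → van 1 (new)  [load 650/1700]
  1350 → van 2 (new)  [load 1350/1700]
  550 → van 1  [load 1200/1700]
  350 → van 1  [load 1550/1700]
  200 → van 2  [load 1550/1700]
  250 → van 3 (new)  [load 250/1700]
  250 → van 3  [load 500/1700]
  400 → van 3  [load 900/1700]
  200 → van 3  [load 1100/1700]
  300 → van 3  [load 1400/1700]
  450 → van 4 (new)  [load 450/1700]
  600 → van 4  [load 1050/1700]
4 vans opened.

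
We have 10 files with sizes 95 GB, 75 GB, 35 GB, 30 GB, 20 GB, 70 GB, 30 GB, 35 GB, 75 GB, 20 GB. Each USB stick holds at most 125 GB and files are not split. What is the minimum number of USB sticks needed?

Total = 95 + 75 + 75 + 70 + 35 + 35 + 30 + 30 + 20 + 20 = 485 GB.
Lower bound: ⌈485/125⌉ = 4 USB sticks.
A packing using 4 USB sticks:
  USB stick 1: 95 + 30 = 125
  USB stick 2: 75 + 35 = 110
  USB stick 3: 75 + 30 + 20 = 125
  USB stick 4: 70 + 35 + 20 = 125
This matches the lower bound, so 4 is optimal.

4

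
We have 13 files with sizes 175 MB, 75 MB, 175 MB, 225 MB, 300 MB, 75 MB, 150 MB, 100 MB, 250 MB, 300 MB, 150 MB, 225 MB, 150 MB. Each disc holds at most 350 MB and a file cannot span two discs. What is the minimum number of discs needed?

8

Total = 300 + 300 + 250 + 225 + 225 + 175 + 175 + 150 + 150 + 150 + 100 + 75 + 75 = 2350 MB.
Lower bound: ⌈2350/350⌉ = 7 discs.
A packing using 8 discs:
  disc 1: 300 = 300
  disc 2: 300 = 300
  disc 3: 250 + 100 = 350
  disc 4: 225 + 75 = 300
  disc 5: 225 + 75 = 300
  disc 6: 175 + 175 = 350
  disc 7: 150 + 150 = 300
  disc 8: 150 = 150
No arrangement into 7 discs stays within capacity, so 8 is optimal.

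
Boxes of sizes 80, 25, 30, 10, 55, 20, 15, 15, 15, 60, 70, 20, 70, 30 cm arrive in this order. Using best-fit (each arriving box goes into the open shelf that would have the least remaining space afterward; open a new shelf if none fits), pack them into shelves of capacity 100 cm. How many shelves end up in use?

  80 → shelf 1 (new)  [load 80/100]
  25 → shelf 2 (new)  [load 25/100]
  30 → shelf 2  [load 55/100]
  10 → shelf 1  [load 90/100]
  55 → shelf 3 (new)  [load 55/100]
  20 → shelf 2  [load 75/100]
  15 → shelf 2  [load 90/100]
  15 → shelf 3  [load 70/100]
  15 → shelf 3  [load 85/100]
  60 → shelf 4 (new)  [load 60/100]
  70 → shelf 5 (new)  [load 70/100]
  20 → shelf 5  [load 90/100]
  70 → shelf 6 (new)  [load 70/100]
  30 → shelf 6  [load 100/100]
6 shelves opened.

6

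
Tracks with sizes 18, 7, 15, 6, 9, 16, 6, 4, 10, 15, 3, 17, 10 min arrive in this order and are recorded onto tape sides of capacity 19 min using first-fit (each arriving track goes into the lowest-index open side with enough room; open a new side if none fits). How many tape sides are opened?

  18 → side 1 (new)  [load 18/19]
  7 → side 2 (new)  [load 7/19]
  15 → side 3 (new)  [load 15/19]
  6 → side 2  [load 13/19]
  9 → side 4 (new)  [load 9/19]
  16 → side 5 (new)  [load 16/19]
  6 → side 2  [load 19/19]
  4 → side 3  [load 19/19]
  10 → side 4  [load 19/19]
  15 → side 6 (new)  [load 15/19]
  3 → side 5  [load 19/19]
  17 → side 7 (new)  [load 17/19]
  10 → side 8 (new)  [load 10/19]
8 tape sides opened.

8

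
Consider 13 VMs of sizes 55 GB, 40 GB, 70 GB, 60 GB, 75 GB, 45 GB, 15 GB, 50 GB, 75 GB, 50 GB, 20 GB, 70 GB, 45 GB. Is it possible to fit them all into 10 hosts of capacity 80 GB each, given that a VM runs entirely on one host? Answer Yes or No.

No

Total = 670 GB; ⌈670/80⌉ = 9.
10 VMs each exceed half the capacity and cannot share a host, forcing at least 10 hosts.
The bound of 10 does not rule out 10, but exhaustive search shows no assignment into 10 hosts of capacity 80 GB exists — the minimum is 11.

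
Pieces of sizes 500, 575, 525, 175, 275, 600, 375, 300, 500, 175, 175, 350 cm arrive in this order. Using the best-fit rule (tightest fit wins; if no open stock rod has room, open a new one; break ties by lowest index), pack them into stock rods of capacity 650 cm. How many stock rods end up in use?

8

  500 → stock rod 1 (new)  [load 500/650]
  575 → stock rod 2 (new)  [load 575/650]
  525 → stock rod 3 (new)  [load 525/650]
  175 → stock rod 4 (new)  [load 175/650]
  275 → stock rod 4  [load 450/650]
  600 → stock rod 5 (new)  [load 600/650]
  375 → stock rod 6 (new)  [load 375/650]
  300 → stock rod 7 (new)  [load 300/650]
  500 → stock rod 8 (new)  [load 500/650]
  175 → stock rod 4  [load 625/650]
  175 → stock rod 6  [load 550/650]
  350 → stock rod 7  [load 650/650]
8 stock rods opened.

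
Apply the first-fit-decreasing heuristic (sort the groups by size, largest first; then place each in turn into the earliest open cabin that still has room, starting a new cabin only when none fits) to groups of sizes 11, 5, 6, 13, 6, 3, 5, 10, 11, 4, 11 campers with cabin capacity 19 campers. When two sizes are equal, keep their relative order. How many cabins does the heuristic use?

5

Sorted descending: 13, 11, 11, 11, 10, 6, 6, 5, 5, 4, 3.
  13 → cabin 1 (new)  [load 13/19]
  11 → cabin 2 (new)  [load 11/19]
  11 → cabin 3 (new)  [load 11/19]
  11 → cabin 4 (new)  [load 11/19]
  10 → cabin 5 (new)  [load 10/19]
  6 → cabin 1  [load 19/19]
  6 → cabin 2  [load 17/19]
  5 → cabin 3  [load 16/19]
  5 → cabin 4  [load 16/19]
  4 → cabin 5  [load 14/19]
  3 → cabin 3  [load 19/19]
5 cabins opened.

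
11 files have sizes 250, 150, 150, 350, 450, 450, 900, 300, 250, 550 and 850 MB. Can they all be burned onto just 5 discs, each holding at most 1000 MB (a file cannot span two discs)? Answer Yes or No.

A valid assignment using 5 discs:
  disc 1: 900 = 900
  disc 2: 850 + 150 = 1000
  disc 3: 550 + 450 = 1000
  disc 4: 450 + 350 + 150 = 950
  disc 5: 300 + 250 + 250 = 800
Every load is within 1000 MB, so 5 discs suffice.

Yes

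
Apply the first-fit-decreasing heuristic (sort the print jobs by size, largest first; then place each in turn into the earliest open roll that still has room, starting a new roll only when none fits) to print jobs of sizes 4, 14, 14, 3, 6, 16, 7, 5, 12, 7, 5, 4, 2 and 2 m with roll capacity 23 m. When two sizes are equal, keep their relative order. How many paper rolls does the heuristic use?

5

Sorted descending: 16, 14, 14, 12, 7, 7, 6, 5, 5, 4, 4, 3, 2, 2.
  16 → roll 1 (new)  [load 16/23]
  14 → roll 2 (new)  [load 14/23]
  14 → roll 3 (new)  [load 14/23]
  12 → roll 4 (new)  [load 12/23]
  7 → roll 1  [load 23/23]
  7 → roll 2  [load 21/23]
  6 → roll 3  [load 20/23]
  5 → roll 4  [load 17/23]
  5 → roll 4  [load 22/23]
  4 → roll 5 (new)  [load 4/23]
  4 → roll 5  [load 8/23]
  3 → roll 3  [load 23/23]
  2 → roll 2  [load 23/23]
  2 → roll 5  [load 10/23]
5 paper rolls opened.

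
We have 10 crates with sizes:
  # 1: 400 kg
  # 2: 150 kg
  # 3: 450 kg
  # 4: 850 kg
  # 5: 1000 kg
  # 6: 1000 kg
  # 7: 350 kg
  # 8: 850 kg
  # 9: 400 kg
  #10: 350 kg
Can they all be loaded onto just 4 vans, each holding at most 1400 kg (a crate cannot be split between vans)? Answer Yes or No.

No

Total = 5800 kg; ⌈5800/1400⌉ = 5.
At least 5 vans are required, but only 4 are allowed.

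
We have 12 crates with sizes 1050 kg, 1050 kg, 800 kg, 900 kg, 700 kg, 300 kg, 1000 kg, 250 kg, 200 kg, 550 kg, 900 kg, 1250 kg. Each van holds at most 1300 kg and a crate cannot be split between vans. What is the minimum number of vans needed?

8

Total = 1250 + 1050 + 1050 + 1000 + 900 + 900 + 800 + 700 + 550 + 300 + 250 + 200 = 8950 kg.
Lower bound: ⌈8950/1300⌉ = 7 vans.
Also, 8 crates each exceed 650 kg, and no two of those can share a van, so at least 8 vans are needed.
A packing using 8 vans:
  van 1: 1250 = 1250
  van 2: 1050 + 250 = 1300
  van 3: 1050 + 200 = 1250
  van 4: 1000 + 300 = 1300
  van 5: 900 = 900
  van 6: 900 = 900
  van 7: 800 = 800
  van 8: 700 + 550 = 1250
This matches the lower bound, so 8 is optimal.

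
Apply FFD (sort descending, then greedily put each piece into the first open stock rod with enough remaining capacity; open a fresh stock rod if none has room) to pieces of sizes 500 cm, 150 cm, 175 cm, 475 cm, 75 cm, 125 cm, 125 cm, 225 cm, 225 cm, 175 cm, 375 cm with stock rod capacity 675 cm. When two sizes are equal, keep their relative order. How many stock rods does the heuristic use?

Sorted descending: 500, 475, 375, 225, 225, 175, 175, 150, 125, 125, 75.
  500 → stock rod 1 (new)  [load 500/675]
  475 → stock rod 2 (new)  [load 475/675]
  375 → stock rod 3 (new)  [load 375/675]
  225 → stock rod 3  [load 600/675]
  225 → stock rod 4 (new)  [load 225/675]
  175 → stock rod 1  [load 675/675]
  175 → stock rod 2  [load 650/675]
  150 → stock rod 4  [load 375/675]
  125 → stock rod 4  [load 500/675]
  125 → stock rod 4  [load 625/675]
  75 → stock rod 3  [load 675/675]
4 stock rods opened.

4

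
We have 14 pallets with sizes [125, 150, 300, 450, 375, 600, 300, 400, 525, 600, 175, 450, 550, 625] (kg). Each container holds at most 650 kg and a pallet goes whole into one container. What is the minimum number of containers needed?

10

Total = 625 + 600 + 600 + 550 + 525 + 450 + 450 + 400 + 375 + 300 + 300 + 175 + 150 + 125 = 5625 kg.
Lower bound: ⌈5625/650⌉ = 9 containers.
A packing using 10 containers:
  container 1: 625 = 625
  container 2: 600 = 600
  container 3: 600 = 600
  container 4: 550 = 550
  container 5: 525 + 125 = 650
  container 6: 450 + 175 = 625
  container 7: 450 + 150 = 600
  container 8: 400 = 400
  container 9: 375 = 375
  container 10: 300 + 300 = 600
No arrangement into 9 containers stays within capacity, so 10 is optimal.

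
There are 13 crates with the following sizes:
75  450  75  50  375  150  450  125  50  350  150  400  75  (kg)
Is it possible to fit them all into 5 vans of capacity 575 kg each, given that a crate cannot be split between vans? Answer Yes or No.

Yes

A valid assignment using 5 vans:
  van 1: 450 + 125 = 575
  van 2: 450 + 75 + 50 = 575
  van 3: 400 + 150 = 550
  van 4: 375 + 150 + 50 = 575
  van 5: 350 + 75 + 75 = 500
Every load is within 575 kg, so 5 vans suffice.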